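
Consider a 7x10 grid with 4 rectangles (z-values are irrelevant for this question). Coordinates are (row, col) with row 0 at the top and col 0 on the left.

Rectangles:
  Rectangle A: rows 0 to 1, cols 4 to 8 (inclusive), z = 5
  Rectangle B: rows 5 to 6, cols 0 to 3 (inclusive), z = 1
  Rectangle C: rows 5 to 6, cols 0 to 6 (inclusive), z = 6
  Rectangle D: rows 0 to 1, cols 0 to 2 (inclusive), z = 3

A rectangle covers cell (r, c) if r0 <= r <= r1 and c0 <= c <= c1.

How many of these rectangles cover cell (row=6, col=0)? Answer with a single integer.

Answer: 2

Derivation:
Check cell (6,0):
  A: rows 0-1 cols 4-8 -> outside (row miss)
  B: rows 5-6 cols 0-3 -> covers
  C: rows 5-6 cols 0-6 -> covers
  D: rows 0-1 cols 0-2 -> outside (row miss)
Count covering = 2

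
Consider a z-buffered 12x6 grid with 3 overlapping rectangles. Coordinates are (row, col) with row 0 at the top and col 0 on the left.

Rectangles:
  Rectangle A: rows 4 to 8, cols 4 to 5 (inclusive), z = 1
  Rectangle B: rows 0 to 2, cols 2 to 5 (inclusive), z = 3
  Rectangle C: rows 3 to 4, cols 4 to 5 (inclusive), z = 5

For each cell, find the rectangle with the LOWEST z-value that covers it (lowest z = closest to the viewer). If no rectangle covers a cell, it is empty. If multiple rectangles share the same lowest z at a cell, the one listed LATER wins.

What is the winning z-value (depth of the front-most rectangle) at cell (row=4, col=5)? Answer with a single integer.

Check cell (4,5):
  A: rows 4-8 cols 4-5 z=1 -> covers; best now A (z=1)
  B: rows 0-2 cols 2-5 -> outside (row miss)
  C: rows 3-4 cols 4-5 z=5 -> covers; best now A (z=1)
Winner: A at z=1

Answer: 1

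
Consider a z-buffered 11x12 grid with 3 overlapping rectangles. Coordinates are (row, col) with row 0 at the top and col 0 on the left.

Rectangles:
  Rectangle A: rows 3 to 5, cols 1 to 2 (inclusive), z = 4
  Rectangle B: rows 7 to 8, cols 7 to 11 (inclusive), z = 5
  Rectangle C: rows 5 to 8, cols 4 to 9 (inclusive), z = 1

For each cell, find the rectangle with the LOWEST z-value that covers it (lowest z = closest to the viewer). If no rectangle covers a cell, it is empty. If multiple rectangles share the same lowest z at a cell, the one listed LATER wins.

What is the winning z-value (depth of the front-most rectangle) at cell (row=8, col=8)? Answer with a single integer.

Answer: 1

Derivation:
Check cell (8,8):
  A: rows 3-5 cols 1-2 -> outside (row miss)
  B: rows 7-8 cols 7-11 z=5 -> covers; best now B (z=5)
  C: rows 5-8 cols 4-9 z=1 -> covers; best now C (z=1)
Winner: C at z=1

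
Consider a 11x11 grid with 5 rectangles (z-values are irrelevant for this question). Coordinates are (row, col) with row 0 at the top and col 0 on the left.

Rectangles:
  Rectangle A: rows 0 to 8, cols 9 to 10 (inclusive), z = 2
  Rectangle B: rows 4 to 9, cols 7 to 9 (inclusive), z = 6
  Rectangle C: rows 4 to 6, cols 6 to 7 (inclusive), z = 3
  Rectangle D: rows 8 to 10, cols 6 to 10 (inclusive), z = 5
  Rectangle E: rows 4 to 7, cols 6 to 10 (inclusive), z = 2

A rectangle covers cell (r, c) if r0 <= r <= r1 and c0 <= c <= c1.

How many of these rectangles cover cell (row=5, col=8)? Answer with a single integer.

Check cell (5,8):
  A: rows 0-8 cols 9-10 -> outside (col miss)
  B: rows 4-9 cols 7-9 -> covers
  C: rows 4-6 cols 6-7 -> outside (col miss)
  D: rows 8-10 cols 6-10 -> outside (row miss)
  E: rows 4-7 cols 6-10 -> covers
Count covering = 2

Answer: 2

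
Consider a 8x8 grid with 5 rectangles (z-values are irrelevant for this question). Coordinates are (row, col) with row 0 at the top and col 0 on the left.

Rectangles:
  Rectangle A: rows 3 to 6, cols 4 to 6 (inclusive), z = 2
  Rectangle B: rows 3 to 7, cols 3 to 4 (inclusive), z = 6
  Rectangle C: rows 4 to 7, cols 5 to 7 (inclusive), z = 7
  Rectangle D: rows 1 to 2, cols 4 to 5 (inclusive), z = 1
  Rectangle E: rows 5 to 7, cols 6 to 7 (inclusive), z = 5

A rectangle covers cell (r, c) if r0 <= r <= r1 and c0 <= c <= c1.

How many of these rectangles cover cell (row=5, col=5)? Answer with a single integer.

Answer: 2

Derivation:
Check cell (5,5):
  A: rows 3-6 cols 4-6 -> covers
  B: rows 3-7 cols 3-4 -> outside (col miss)
  C: rows 4-7 cols 5-7 -> covers
  D: rows 1-2 cols 4-5 -> outside (row miss)
  E: rows 5-7 cols 6-7 -> outside (col miss)
Count covering = 2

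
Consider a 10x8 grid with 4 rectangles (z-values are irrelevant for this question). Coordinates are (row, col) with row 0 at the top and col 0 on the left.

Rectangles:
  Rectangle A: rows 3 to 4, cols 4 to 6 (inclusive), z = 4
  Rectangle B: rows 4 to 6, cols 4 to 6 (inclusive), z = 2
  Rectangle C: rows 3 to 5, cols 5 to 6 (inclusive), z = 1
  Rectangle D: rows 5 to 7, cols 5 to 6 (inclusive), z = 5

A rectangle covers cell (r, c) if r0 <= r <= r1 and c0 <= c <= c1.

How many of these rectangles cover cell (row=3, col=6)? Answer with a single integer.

Answer: 2

Derivation:
Check cell (3,6):
  A: rows 3-4 cols 4-6 -> covers
  B: rows 4-6 cols 4-6 -> outside (row miss)
  C: rows 3-5 cols 5-6 -> covers
  D: rows 5-7 cols 5-6 -> outside (row miss)
Count covering = 2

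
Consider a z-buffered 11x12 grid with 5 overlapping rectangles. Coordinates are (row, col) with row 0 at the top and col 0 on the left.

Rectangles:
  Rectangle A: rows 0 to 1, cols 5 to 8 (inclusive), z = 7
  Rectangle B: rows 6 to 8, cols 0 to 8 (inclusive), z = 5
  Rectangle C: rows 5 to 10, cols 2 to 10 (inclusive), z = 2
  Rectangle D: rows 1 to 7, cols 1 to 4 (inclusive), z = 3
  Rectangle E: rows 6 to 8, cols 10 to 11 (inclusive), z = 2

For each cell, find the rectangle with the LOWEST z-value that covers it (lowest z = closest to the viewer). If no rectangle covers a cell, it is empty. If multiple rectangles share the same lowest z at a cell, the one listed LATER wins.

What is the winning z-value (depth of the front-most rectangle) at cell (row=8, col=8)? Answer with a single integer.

Check cell (8,8):
  A: rows 0-1 cols 5-8 -> outside (row miss)
  B: rows 6-8 cols 0-8 z=5 -> covers; best now B (z=5)
  C: rows 5-10 cols 2-10 z=2 -> covers; best now C (z=2)
  D: rows 1-7 cols 1-4 -> outside (row miss)
  E: rows 6-8 cols 10-11 -> outside (col miss)
Winner: C at z=2

Answer: 2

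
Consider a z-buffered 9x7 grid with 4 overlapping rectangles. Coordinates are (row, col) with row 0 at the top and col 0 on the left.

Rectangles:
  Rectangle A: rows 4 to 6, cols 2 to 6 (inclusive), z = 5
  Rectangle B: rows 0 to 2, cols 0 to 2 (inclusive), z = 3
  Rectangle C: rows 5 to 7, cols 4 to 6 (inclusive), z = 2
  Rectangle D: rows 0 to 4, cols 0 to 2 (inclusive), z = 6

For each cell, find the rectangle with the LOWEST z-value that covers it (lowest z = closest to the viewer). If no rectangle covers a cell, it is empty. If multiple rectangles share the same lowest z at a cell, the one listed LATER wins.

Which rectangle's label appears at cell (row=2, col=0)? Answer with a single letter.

Check cell (2,0):
  A: rows 4-6 cols 2-6 -> outside (row miss)
  B: rows 0-2 cols 0-2 z=3 -> covers; best now B (z=3)
  C: rows 5-7 cols 4-6 -> outside (row miss)
  D: rows 0-4 cols 0-2 z=6 -> covers; best now B (z=3)
Winner: B at z=3

Answer: B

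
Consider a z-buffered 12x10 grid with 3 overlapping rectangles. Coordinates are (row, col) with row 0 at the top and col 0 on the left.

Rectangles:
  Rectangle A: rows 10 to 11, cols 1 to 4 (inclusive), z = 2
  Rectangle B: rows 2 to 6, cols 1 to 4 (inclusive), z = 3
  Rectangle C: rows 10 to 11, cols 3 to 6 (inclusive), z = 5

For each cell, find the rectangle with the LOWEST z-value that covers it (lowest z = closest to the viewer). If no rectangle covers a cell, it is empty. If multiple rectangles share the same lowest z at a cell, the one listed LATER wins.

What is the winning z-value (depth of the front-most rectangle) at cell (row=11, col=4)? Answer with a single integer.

Check cell (11,4):
  A: rows 10-11 cols 1-4 z=2 -> covers; best now A (z=2)
  B: rows 2-6 cols 1-4 -> outside (row miss)
  C: rows 10-11 cols 3-6 z=5 -> covers; best now A (z=2)
Winner: A at z=2

Answer: 2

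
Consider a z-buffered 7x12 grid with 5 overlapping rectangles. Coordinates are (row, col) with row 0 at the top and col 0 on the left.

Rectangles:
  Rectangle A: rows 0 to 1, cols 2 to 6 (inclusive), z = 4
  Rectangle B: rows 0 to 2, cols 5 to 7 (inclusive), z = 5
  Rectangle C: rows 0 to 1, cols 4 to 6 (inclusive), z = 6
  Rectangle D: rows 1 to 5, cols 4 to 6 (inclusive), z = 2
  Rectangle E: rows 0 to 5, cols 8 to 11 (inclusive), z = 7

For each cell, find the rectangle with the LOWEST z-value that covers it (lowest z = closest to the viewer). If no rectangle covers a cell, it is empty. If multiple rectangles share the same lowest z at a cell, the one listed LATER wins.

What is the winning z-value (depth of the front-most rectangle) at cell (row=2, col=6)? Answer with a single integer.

Answer: 2

Derivation:
Check cell (2,6):
  A: rows 0-1 cols 2-6 -> outside (row miss)
  B: rows 0-2 cols 5-7 z=5 -> covers; best now B (z=5)
  C: rows 0-1 cols 4-6 -> outside (row miss)
  D: rows 1-5 cols 4-6 z=2 -> covers; best now D (z=2)
  E: rows 0-5 cols 8-11 -> outside (col miss)
Winner: D at z=2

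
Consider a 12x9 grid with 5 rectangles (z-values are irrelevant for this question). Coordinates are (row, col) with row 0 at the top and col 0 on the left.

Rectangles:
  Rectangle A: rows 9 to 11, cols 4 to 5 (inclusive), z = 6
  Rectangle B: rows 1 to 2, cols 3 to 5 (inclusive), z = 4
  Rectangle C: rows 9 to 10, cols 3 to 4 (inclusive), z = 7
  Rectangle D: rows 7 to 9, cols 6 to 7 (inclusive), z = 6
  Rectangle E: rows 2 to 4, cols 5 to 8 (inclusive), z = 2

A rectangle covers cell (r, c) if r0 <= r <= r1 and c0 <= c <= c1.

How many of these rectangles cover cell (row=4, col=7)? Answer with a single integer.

Check cell (4,7):
  A: rows 9-11 cols 4-5 -> outside (row miss)
  B: rows 1-2 cols 3-5 -> outside (row miss)
  C: rows 9-10 cols 3-4 -> outside (row miss)
  D: rows 7-9 cols 6-7 -> outside (row miss)
  E: rows 2-4 cols 5-8 -> covers
Count covering = 1

Answer: 1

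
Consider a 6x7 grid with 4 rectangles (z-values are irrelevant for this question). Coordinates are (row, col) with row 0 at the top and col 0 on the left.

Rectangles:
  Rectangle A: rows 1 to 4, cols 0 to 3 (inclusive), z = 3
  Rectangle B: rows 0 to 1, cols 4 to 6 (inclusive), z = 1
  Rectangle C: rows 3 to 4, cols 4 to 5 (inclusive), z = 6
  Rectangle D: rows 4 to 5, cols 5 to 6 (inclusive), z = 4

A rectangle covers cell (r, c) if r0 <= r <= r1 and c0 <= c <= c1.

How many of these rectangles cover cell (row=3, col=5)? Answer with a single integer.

Check cell (3,5):
  A: rows 1-4 cols 0-3 -> outside (col miss)
  B: rows 0-1 cols 4-6 -> outside (row miss)
  C: rows 3-4 cols 4-5 -> covers
  D: rows 4-5 cols 5-6 -> outside (row miss)
Count covering = 1

Answer: 1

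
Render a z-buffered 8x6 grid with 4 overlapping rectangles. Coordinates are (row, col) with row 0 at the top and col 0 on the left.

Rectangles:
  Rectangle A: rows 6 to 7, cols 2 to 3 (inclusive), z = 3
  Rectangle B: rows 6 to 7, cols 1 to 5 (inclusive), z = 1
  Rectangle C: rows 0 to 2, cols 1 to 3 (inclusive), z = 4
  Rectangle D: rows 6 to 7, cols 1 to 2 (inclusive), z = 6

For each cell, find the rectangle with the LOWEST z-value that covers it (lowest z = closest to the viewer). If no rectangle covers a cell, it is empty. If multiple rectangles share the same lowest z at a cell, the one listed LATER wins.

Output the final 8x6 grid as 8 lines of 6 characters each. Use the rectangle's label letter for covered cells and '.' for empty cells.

.CCC..
.CCC..
.CCC..
......
......
......
.BBBBB
.BBBBB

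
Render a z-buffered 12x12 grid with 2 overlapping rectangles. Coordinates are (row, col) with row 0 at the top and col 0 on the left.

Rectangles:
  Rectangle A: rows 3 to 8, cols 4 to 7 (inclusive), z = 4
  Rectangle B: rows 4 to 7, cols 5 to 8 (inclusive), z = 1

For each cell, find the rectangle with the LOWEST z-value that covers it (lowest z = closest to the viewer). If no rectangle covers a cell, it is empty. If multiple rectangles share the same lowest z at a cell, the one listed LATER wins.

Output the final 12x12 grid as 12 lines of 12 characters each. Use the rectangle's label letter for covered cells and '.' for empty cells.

............
............
............
....AAAA....
....ABBBB...
....ABBBB...
....ABBBB...
....ABBBB...
....AAAA....
............
............
............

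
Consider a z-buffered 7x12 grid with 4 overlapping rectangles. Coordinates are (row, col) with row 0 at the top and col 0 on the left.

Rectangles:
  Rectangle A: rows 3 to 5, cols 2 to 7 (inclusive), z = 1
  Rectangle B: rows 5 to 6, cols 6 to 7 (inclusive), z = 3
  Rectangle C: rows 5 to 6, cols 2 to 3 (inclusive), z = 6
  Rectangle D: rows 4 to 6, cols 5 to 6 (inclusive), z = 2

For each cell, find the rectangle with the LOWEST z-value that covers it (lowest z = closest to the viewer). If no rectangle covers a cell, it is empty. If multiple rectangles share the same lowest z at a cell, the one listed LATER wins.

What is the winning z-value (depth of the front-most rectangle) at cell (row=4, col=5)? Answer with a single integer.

Check cell (4,5):
  A: rows 3-5 cols 2-7 z=1 -> covers; best now A (z=1)
  B: rows 5-6 cols 6-7 -> outside (row miss)
  C: rows 5-6 cols 2-3 -> outside (row miss)
  D: rows 4-6 cols 5-6 z=2 -> covers; best now A (z=1)
Winner: A at z=1

Answer: 1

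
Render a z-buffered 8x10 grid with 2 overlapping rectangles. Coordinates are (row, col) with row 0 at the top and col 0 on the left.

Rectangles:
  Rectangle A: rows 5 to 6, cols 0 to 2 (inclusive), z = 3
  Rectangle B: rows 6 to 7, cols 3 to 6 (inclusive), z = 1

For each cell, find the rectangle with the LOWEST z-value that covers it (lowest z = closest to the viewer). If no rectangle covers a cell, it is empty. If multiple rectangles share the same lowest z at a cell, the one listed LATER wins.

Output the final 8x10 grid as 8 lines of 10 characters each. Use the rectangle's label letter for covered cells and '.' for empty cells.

..........
..........
..........
..........
..........
AAA.......
AAABBBB...
...BBBB...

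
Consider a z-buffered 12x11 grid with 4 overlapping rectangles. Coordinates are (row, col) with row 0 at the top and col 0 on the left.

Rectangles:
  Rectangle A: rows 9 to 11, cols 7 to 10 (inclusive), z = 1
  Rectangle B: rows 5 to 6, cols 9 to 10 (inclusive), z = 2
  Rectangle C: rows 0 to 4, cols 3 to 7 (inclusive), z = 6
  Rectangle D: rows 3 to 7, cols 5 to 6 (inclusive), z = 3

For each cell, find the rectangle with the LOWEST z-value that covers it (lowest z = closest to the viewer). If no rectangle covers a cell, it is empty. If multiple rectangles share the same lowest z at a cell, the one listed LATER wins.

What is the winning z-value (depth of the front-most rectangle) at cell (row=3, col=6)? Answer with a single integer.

Check cell (3,6):
  A: rows 9-11 cols 7-10 -> outside (row miss)
  B: rows 5-6 cols 9-10 -> outside (row miss)
  C: rows 0-4 cols 3-7 z=6 -> covers; best now C (z=6)
  D: rows 3-7 cols 5-6 z=3 -> covers; best now D (z=3)
Winner: D at z=3

Answer: 3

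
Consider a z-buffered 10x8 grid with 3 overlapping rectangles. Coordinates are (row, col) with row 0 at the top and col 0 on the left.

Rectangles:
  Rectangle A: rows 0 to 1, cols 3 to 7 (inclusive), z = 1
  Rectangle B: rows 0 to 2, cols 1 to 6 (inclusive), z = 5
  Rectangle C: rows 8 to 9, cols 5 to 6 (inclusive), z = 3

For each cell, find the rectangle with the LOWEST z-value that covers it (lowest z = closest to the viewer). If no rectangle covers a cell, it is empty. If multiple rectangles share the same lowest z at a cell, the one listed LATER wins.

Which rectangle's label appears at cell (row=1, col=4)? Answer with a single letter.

Check cell (1,4):
  A: rows 0-1 cols 3-7 z=1 -> covers; best now A (z=1)
  B: rows 0-2 cols 1-6 z=5 -> covers; best now A (z=1)
  C: rows 8-9 cols 5-6 -> outside (row miss)
Winner: A at z=1

Answer: A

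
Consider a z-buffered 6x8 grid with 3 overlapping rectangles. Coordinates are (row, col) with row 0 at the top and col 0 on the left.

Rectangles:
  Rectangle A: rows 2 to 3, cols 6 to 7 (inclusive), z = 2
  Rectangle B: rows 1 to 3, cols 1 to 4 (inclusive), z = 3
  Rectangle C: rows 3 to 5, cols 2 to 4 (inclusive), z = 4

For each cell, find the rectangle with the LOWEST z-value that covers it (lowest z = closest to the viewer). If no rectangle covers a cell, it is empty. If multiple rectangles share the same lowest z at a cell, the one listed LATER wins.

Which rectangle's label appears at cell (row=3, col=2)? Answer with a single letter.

Answer: B

Derivation:
Check cell (3,2):
  A: rows 2-3 cols 6-7 -> outside (col miss)
  B: rows 1-3 cols 1-4 z=3 -> covers; best now B (z=3)
  C: rows 3-5 cols 2-4 z=4 -> covers; best now B (z=3)
Winner: B at z=3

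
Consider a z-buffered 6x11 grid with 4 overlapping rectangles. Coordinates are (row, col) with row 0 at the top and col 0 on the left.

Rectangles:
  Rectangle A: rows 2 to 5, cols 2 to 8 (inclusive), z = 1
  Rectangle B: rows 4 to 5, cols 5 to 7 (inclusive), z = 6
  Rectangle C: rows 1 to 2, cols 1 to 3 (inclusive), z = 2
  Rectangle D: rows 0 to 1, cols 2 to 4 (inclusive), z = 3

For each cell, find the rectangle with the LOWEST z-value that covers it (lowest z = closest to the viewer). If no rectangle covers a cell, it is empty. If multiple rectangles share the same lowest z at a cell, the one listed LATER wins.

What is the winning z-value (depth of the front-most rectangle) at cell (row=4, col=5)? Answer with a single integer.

Check cell (4,5):
  A: rows 2-5 cols 2-8 z=1 -> covers; best now A (z=1)
  B: rows 4-5 cols 5-7 z=6 -> covers; best now A (z=1)
  C: rows 1-2 cols 1-3 -> outside (row miss)
  D: rows 0-1 cols 2-4 -> outside (row miss)
Winner: A at z=1

Answer: 1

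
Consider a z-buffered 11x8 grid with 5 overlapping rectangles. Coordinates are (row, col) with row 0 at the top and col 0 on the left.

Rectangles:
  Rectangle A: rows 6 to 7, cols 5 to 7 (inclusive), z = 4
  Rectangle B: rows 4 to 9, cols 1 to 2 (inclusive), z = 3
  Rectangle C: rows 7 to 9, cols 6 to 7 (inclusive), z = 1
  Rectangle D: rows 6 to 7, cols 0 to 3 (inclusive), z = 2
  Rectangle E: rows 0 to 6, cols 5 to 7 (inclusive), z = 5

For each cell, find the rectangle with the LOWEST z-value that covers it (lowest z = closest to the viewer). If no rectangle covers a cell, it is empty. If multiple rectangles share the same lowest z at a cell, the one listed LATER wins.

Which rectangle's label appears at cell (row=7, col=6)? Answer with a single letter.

Answer: C

Derivation:
Check cell (7,6):
  A: rows 6-7 cols 5-7 z=4 -> covers; best now A (z=4)
  B: rows 4-9 cols 1-2 -> outside (col miss)
  C: rows 7-9 cols 6-7 z=1 -> covers; best now C (z=1)
  D: rows 6-7 cols 0-3 -> outside (col miss)
  E: rows 0-6 cols 5-7 -> outside (row miss)
Winner: C at z=1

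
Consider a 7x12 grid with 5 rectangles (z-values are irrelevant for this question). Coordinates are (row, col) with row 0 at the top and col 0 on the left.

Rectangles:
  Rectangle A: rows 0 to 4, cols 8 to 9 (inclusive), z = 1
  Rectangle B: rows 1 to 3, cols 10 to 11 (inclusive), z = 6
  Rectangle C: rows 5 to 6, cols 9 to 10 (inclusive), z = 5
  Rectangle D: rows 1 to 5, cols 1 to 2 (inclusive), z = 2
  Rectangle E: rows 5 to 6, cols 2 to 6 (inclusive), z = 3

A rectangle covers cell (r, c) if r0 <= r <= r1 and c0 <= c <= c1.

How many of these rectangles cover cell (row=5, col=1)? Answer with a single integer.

Answer: 1

Derivation:
Check cell (5,1):
  A: rows 0-4 cols 8-9 -> outside (row miss)
  B: rows 1-3 cols 10-11 -> outside (row miss)
  C: rows 5-6 cols 9-10 -> outside (col miss)
  D: rows 1-5 cols 1-2 -> covers
  E: rows 5-6 cols 2-6 -> outside (col miss)
Count covering = 1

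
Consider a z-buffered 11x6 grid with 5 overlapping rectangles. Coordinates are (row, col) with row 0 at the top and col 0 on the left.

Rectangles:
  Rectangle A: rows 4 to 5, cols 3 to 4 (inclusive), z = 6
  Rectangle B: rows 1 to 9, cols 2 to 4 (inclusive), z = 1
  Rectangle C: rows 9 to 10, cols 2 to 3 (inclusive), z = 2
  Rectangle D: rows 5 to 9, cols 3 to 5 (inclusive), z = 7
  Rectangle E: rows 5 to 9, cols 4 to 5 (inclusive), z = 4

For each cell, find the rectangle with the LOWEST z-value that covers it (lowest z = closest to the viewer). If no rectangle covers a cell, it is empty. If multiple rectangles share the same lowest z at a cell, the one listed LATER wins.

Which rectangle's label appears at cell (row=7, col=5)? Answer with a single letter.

Answer: E

Derivation:
Check cell (7,5):
  A: rows 4-5 cols 3-4 -> outside (row miss)
  B: rows 1-9 cols 2-4 -> outside (col miss)
  C: rows 9-10 cols 2-3 -> outside (row miss)
  D: rows 5-9 cols 3-5 z=7 -> covers; best now D (z=7)
  E: rows 5-9 cols 4-5 z=4 -> covers; best now E (z=4)
Winner: E at z=4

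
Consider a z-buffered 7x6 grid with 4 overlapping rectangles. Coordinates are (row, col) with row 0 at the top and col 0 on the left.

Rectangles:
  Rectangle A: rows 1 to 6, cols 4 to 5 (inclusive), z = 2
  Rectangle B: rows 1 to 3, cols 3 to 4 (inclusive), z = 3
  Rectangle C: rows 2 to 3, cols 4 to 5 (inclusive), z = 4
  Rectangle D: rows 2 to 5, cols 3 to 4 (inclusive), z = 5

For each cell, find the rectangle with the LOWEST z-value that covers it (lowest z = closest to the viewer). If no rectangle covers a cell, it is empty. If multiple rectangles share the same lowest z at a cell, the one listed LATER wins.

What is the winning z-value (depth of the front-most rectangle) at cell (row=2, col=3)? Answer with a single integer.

Check cell (2,3):
  A: rows 1-6 cols 4-5 -> outside (col miss)
  B: rows 1-3 cols 3-4 z=3 -> covers; best now B (z=3)
  C: rows 2-3 cols 4-5 -> outside (col miss)
  D: rows 2-5 cols 3-4 z=5 -> covers; best now B (z=3)
Winner: B at z=3

Answer: 3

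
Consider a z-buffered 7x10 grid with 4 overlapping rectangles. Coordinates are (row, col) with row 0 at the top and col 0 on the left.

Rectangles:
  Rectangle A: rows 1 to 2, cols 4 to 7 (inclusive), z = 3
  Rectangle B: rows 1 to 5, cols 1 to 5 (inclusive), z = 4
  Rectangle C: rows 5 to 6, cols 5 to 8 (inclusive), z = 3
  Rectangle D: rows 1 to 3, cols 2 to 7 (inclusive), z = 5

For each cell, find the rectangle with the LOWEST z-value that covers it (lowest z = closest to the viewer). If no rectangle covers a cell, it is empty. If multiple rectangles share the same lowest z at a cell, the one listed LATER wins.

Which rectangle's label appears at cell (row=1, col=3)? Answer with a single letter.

Check cell (1,3):
  A: rows 1-2 cols 4-7 -> outside (col miss)
  B: rows 1-5 cols 1-5 z=4 -> covers; best now B (z=4)
  C: rows 5-6 cols 5-8 -> outside (row miss)
  D: rows 1-3 cols 2-7 z=5 -> covers; best now B (z=4)
Winner: B at z=4

Answer: B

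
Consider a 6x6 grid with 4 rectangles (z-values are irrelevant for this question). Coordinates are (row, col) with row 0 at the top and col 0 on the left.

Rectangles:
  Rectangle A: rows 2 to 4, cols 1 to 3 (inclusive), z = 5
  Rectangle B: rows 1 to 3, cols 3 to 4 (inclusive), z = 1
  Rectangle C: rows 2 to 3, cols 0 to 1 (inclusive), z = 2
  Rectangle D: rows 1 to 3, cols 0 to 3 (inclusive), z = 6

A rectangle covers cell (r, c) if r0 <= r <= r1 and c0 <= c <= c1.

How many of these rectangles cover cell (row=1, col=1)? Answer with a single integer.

Answer: 1

Derivation:
Check cell (1,1):
  A: rows 2-4 cols 1-3 -> outside (row miss)
  B: rows 1-3 cols 3-4 -> outside (col miss)
  C: rows 2-3 cols 0-1 -> outside (row miss)
  D: rows 1-3 cols 0-3 -> covers
Count covering = 1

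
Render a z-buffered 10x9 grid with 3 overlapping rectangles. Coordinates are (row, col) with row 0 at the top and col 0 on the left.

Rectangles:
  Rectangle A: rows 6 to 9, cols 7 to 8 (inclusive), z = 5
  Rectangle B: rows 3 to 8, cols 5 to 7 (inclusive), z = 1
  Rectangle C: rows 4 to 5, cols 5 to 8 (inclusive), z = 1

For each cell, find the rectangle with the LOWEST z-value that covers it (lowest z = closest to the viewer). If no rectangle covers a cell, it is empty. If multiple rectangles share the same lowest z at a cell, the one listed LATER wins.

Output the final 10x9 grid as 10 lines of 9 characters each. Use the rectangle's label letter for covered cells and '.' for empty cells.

.........
.........
.........
.....BBB.
.....CCCC
.....CCCC
.....BBBA
.....BBBA
.....BBBA
.......AA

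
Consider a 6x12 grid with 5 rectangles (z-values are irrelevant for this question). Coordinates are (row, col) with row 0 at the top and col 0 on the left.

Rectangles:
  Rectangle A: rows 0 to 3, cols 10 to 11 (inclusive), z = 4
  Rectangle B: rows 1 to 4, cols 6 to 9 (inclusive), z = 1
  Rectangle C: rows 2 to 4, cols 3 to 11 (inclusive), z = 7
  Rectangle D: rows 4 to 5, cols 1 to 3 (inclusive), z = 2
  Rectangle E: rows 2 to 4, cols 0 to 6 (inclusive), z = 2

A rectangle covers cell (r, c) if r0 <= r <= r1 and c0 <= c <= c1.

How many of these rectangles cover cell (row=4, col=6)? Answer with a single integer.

Answer: 3

Derivation:
Check cell (4,6):
  A: rows 0-3 cols 10-11 -> outside (row miss)
  B: rows 1-4 cols 6-9 -> covers
  C: rows 2-4 cols 3-11 -> covers
  D: rows 4-5 cols 1-3 -> outside (col miss)
  E: rows 2-4 cols 0-6 -> covers
Count covering = 3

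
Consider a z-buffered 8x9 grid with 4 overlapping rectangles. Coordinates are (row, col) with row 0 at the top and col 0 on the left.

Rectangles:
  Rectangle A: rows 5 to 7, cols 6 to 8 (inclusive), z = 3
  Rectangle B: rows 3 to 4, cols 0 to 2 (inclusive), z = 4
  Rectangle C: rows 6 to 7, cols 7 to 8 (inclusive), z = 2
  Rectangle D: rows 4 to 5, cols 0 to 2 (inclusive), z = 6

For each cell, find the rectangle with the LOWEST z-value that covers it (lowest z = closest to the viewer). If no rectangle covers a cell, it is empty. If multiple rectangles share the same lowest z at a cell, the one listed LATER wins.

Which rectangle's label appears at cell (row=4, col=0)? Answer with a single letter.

Answer: B

Derivation:
Check cell (4,0):
  A: rows 5-7 cols 6-8 -> outside (row miss)
  B: rows 3-4 cols 0-2 z=4 -> covers; best now B (z=4)
  C: rows 6-7 cols 7-8 -> outside (row miss)
  D: rows 4-5 cols 0-2 z=6 -> covers; best now B (z=4)
Winner: B at z=4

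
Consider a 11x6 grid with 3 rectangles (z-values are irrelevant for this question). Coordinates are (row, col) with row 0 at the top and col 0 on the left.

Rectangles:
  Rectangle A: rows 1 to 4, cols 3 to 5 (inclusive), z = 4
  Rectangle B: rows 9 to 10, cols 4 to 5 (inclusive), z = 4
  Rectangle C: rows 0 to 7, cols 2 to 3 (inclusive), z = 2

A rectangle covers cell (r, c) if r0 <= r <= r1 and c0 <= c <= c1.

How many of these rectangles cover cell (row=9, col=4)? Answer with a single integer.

Check cell (9,4):
  A: rows 1-4 cols 3-5 -> outside (row miss)
  B: rows 9-10 cols 4-5 -> covers
  C: rows 0-7 cols 2-3 -> outside (row miss)
Count covering = 1

Answer: 1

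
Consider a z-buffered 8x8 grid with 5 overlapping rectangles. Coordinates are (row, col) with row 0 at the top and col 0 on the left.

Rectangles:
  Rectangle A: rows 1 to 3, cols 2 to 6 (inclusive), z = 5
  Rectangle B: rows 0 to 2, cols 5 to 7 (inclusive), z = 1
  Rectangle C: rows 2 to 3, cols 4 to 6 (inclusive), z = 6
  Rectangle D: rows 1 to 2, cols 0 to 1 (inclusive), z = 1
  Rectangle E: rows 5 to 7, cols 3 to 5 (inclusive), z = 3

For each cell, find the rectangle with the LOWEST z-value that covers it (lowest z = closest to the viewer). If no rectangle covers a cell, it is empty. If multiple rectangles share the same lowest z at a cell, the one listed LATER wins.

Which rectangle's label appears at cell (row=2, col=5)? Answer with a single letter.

Check cell (2,5):
  A: rows 1-3 cols 2-6 z=5 -> covers; best now A (z=5)
  B: rows 0-2 cols 5-7 z=1 -> covers; best now B (z=1)
  C: rows 2-3 cols 4-6 z=6 -> covers; best now B (z=1)
  D: rows 1-2 cols 0-1 -> outside (col miss)
  E: rows 5-7 cols 3-5 -> outside (row miss)
Winner: B at z=1

Answer: B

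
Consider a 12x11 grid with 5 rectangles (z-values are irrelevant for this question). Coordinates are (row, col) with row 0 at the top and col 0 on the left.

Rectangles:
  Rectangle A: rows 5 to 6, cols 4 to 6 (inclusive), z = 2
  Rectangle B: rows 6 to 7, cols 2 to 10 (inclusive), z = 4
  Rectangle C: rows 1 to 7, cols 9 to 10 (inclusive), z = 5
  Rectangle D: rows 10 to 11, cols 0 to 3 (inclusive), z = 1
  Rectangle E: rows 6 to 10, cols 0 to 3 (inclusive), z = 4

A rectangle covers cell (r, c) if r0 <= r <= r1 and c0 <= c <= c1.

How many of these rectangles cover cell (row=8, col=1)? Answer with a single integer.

Check cell (8,1):
  A: rows 5-6 cols 4-6 -> outside (row miss)
  B: rows 6-7 cols 2-10 -> outside (row miss)
  C: rows 1-7 cols 9-10 -> outside (row miss)
  D: rows 10-11 cols 0-3 -> outside (row miss)
  E: rows 6-10 cols 0-3 -> covers
Count covering = 1

Answer: 1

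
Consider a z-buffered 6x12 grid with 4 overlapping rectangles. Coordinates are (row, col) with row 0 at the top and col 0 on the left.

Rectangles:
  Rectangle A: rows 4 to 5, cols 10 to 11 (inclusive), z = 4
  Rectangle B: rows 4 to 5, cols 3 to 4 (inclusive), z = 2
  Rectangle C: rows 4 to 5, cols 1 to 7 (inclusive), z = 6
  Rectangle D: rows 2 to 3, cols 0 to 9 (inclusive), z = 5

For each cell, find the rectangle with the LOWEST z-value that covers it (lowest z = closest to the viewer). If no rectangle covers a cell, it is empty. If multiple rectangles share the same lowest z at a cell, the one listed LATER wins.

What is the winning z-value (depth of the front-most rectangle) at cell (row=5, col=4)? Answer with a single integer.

Check cell (5,4):
  A: rows 4-5 cols 10-11 -> outside (col miss)
  B: rows 4-5 cols 3-4 z=2 -> covers; best now B (z=2)
  C: rows 4-5 cols 1-7 z=6 -> covers; best now B (z=2)
  D: rows 2-3 cols 0-9 -> outside (row miss)
Winner: B at z=2

Answer: 2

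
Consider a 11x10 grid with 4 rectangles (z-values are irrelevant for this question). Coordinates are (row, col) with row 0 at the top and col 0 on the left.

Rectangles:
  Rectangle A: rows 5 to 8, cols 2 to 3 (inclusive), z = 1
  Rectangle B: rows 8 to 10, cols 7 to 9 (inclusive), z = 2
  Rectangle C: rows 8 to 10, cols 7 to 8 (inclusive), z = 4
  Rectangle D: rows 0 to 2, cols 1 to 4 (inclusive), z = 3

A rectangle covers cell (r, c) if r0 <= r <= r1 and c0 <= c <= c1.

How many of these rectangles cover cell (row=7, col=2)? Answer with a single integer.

Answer: 1

Derivation:
Check cell (7,2):
  A: rows 5-8 cols 2-3 -> covers
  B: rows 8-10 cols 7-9 -> outside (row miss)
  C: rows 8-10 cols 7-8 -> outside (row miss)
  D: rows 0-2 cols 1-4 -> outside (row miss)
Count covering = 1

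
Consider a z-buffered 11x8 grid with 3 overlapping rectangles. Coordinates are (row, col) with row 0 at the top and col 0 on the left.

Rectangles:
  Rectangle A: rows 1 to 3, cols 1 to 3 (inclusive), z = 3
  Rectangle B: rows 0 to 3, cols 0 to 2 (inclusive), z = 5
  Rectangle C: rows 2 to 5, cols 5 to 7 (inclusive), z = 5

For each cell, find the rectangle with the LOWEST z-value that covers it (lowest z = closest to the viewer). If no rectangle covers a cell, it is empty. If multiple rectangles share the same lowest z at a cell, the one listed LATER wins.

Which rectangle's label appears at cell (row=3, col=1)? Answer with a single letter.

Check cell (3,1):
  A: rows 1-3 cols 1-3 z=3 -> covers; best now A (z=3)
  B: rows 0-3 cols 0-2 z=5 -> covers; best now A (z=3)
  C: rows 2-5 cols 5-7 -> outside (col miss)
Winner: A at z=3

Answer: A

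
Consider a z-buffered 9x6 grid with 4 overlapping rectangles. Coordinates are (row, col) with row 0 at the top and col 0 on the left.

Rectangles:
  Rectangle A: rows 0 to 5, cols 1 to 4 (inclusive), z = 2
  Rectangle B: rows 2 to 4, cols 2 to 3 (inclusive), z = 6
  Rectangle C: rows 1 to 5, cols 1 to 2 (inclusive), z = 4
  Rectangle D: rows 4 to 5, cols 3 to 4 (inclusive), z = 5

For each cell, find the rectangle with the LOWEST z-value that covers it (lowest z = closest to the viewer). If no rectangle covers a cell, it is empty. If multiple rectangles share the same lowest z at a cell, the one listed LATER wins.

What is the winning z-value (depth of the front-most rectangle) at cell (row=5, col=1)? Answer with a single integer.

Check cell (5,1):
  A: rows 0-5 cols 1-4 z=2 -> covers; best now A (z=2)
  B: rows 2-4 cols 2-3 -> outside (row miss)
  C: rows 1-5 cols 1-2 z=4 -> covers; best now A (z=2)
  D: rows 4-5 cols 3-4 -> outside (col miss)
Winner: A at z=2

Answer: 2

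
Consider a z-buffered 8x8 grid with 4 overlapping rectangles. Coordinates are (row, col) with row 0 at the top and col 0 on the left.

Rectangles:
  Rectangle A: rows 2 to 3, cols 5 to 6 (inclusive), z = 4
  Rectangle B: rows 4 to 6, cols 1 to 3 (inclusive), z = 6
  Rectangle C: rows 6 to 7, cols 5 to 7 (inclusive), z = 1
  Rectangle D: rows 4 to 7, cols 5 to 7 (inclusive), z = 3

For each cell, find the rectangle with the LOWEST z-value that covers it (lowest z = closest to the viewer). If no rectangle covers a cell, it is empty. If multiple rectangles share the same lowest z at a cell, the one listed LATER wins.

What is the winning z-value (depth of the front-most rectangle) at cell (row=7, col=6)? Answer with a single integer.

Check cell (7,6):
  A: rows 2-3 cols 5-6 -> outside (row miss)
  B: rows 4-6 cols 1-3 -> outside (row miss)
  C: rows 6-7 cols 5-7 z=1 -> covers; best now C (z=1)
  D: rows 4-7 cols 5-7 z=3 -> covers; best now C (z=1)
Winner: C at z=1

Answer: 1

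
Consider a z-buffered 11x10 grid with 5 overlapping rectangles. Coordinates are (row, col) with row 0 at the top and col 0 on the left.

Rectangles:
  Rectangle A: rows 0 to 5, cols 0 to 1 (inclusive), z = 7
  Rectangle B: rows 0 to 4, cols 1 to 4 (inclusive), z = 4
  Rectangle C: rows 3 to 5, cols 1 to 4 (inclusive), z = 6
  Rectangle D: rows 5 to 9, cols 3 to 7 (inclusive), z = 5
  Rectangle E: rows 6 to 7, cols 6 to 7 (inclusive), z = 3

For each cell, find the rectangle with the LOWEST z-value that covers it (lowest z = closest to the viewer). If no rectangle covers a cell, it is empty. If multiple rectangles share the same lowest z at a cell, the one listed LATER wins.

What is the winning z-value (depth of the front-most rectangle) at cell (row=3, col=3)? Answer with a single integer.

Answer: 4

Derivation:
Check cell (3,3):
  A: rows 0-5 cols 0-1 -> outside (col miss)
  B: rows 0-4 cols 1-4 z=4 -> covers; best now B (z=4)
  C: rows 3-5 cols 1-4 z=6 -> covers; best now B (z=4)
  D: rows 5-9 cols 3-7 -> outside (row miss)
  E: rows 6-7 cols 6-7 -> outside (row miss)
Winner: B at z=4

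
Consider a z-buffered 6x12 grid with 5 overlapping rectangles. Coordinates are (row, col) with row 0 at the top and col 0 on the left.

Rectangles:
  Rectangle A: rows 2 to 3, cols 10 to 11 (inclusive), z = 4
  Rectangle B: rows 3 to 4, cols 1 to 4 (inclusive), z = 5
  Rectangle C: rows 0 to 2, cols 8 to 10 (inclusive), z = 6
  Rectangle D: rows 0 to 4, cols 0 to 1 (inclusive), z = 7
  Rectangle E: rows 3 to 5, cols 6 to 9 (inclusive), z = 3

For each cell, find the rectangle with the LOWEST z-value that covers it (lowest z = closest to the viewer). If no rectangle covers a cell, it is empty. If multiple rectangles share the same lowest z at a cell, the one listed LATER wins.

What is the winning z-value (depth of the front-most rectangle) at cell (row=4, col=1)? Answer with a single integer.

Answer: 5

Derivation:
Check cell (4,1):
  A: rows 2-3 cols 10-11 -> outside (row miss)
  B: rows 3-4 cols 1-4 z=5 -> covers; best now B (z=5)
  C: rows 0-2 cols 8-10 -> outside (row miss)
  D: rows 0-4 cols 0-1 z=7 -> covers; best now B (z=5)
  E: rows 3-5 cols 6-9 -> outside (col miss)
Winner: B at z=5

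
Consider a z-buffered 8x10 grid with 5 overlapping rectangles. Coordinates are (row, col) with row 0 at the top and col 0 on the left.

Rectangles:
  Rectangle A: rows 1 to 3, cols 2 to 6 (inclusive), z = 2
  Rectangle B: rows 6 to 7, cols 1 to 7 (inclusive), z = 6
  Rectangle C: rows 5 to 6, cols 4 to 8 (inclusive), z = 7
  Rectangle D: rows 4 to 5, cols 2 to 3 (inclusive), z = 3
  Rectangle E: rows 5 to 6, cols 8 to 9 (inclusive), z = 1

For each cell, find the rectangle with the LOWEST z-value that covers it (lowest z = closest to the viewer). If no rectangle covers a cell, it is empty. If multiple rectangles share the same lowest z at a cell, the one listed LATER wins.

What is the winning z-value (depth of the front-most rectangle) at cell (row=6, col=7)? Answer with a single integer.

Check cell (6,7):
  A: rows 1-3 cols 2-6 -> outside (row miss)
  B: rows 6-7 cols 1-7 z=6 -> covers; best now B (z=6)
  C: rows 5-6 cols 4-8 z=7 -> covers; best now B (z=6)
  D: rows 4-5 cols 2-3 -> outside (row miss)
  E: rows 5-6 cols 8-9 -> outside (col miss)
Winner: B at z=6

Answer: 6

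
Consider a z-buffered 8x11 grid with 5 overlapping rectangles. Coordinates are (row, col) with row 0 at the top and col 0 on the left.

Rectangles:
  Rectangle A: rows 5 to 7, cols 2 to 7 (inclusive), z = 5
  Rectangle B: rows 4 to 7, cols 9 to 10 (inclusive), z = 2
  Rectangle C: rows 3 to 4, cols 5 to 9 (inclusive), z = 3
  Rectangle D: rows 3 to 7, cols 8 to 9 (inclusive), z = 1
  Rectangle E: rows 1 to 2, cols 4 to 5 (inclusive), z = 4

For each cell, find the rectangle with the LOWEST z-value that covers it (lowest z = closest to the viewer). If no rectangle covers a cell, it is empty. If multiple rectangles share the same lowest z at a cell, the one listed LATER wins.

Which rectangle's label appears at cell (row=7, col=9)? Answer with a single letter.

Answer: D

Derivation:
Check cell (7,9):
  A: rows 5-7 cols 2-7 -> outside (col miss)
  B: rows 4-7 cols 9-10 z=2 -> covers; best now B (z=2)
  C: rows 3-4 cols 5-9 -> outside (row miss)
  D: rows 3-7 cols 8-9 z=1 -> covers; best now D (z=1)
  E: rows 1-2 cols 4-5 -> outside (row miss)
Winner: D at z=1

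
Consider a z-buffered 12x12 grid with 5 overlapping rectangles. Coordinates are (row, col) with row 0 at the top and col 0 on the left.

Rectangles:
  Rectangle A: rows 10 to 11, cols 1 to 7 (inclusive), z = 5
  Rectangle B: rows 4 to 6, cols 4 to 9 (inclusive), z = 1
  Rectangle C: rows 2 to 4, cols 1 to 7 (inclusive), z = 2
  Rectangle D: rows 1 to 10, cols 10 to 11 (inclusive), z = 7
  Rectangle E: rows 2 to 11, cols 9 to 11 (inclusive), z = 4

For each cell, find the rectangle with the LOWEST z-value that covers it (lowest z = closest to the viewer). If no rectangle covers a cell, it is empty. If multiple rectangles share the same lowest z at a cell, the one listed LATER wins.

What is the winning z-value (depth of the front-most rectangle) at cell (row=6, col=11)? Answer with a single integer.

Answer: 4

Derivation:
Check cell (6,11):
  A: rows 10-11 cols 1-7 -> outside (row miss)
  B: rows 4-6 cols 4-9 -> outside (col miss)
  C: rows 2-4 cols 1-7 -> outside (row miss)
  D: rows 1-10 cols 10-11 z=7 -> covers; best now D (z=7)
  E: rows 2-11 cols 9-11 z=4 -> covers; best now E (z=4)
Winner: E at z=4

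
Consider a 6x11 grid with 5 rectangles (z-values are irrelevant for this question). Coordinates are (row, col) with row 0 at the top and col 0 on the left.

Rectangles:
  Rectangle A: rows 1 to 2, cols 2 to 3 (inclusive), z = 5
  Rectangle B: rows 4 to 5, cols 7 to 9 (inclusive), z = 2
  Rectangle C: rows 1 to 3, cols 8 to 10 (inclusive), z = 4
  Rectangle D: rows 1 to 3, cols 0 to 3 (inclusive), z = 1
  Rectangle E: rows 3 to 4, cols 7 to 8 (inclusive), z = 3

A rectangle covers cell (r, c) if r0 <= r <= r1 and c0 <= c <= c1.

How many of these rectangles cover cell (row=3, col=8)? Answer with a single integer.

Answer: 2

Derivation:
Check cell (3,8):
  A: rows 1-2 cols 2-3 -> outside (row miss)
  B: rows 4-5 cols 7-9 -> outside (row miss)
  C: rows 1-3 cols 8-10 -> covers
  D: rows 1-3 cols 0-3 -> outside (col miss)
  E: rows 3-4 cols 7-8 -> covers
Count covering = 2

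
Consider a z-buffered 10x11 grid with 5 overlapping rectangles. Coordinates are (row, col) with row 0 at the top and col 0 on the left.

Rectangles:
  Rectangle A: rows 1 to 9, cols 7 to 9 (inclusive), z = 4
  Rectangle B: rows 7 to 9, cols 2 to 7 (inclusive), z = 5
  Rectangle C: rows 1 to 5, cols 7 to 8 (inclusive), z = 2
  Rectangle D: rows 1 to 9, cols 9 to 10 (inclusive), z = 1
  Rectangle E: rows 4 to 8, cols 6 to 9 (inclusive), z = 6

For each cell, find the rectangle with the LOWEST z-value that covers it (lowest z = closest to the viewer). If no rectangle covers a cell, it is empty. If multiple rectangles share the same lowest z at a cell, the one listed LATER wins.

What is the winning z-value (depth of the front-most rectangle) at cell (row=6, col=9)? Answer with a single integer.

Answer: 1

Derivation:
Check cell (6,9):
  A: rows 1-9 cols 7-9 z=4 -> covers; best now A (z=4)
  B: rows 7-9 cols 2-7 -> outside (row miss)
  C: rows 1-5 cols 7-8 -> outside (row miss)
  D: rows 1-9 cols 9-10 z=1 -> covers; best now D (z=1)
  E: rows 4-8 cols 6-9 z=6 -> covers; best now D (z=1)
Winner: D at z=1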